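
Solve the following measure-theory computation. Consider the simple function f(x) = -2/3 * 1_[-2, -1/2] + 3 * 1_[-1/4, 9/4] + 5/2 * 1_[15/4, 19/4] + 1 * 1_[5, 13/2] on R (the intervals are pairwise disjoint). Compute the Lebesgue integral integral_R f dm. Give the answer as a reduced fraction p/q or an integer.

For a simple function f = sum_i c_i * 1_{A_i} with disjoint A_i,
  integral f dm = sum_i c_i * m(A_i).
Lengths of the A_i:
  m(A_1) = -1/2 - (-2) = 3/2.
  m(A_2) = 9/4 - (-1/4) = 5/2.
  m(A_3) = 19/4 - 15/4 = 1.
  m(A_4) = 13/2 - 5 = 3/2.
Contributions c_i * m(A_i):
  (-2/3) * (3/2) = -1.
  (3) * (5/2) = 15/2.
  (5/2) * (1) = 5/2.
  (1) * (3/2) = 3/2.
Total: -1 + 15/2 + 5/2 + 3/2 = 21/2.

21/2


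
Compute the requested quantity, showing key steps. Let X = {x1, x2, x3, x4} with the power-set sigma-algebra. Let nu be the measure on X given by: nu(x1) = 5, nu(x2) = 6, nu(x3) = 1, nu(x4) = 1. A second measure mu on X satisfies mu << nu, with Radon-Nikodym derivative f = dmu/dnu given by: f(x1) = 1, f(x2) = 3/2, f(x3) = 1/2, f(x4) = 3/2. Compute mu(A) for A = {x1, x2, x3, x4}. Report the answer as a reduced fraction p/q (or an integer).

By the defining property of the Radon-Nikodym derivative, for every measurable set A,
  mu(A) = integral_A f dnu.
Since nu is a discrete measure concentrated on the atoms of X, the integral over A reduces to the sum
  mu(A) = sum_{x in A} f(x) * nu({x}).
Computing each term:
  x1: f(x1) * nu(x1) = 1 * 5 = 5.
  x2: f(x2) * nu(x2) = 3/2 * 6 = 9.
  x3: f(x3) * nu(x3) = 1/2 * 1 = 1/2.
  x4: f(x4) * nu(x4) = 3/2 * 1 = 3/2.
Summing: mu(A) = 5 + 9 + 1/2 + 3/2 = 16.

16


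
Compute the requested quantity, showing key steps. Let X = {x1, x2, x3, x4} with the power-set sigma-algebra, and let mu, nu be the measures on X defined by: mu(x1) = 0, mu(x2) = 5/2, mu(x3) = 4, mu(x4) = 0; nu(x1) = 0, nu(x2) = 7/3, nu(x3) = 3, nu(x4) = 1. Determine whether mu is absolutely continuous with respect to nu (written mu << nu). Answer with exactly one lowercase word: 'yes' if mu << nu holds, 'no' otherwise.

mu << nu means: every nu-null measurable set is also mu-null; equivalently, for every atom x, if nu({x}) = 0 then mu({x}) = 0.
Checking each atom:
  x1: nu = 0, mu = 0 -> consistent with mu << nu.
  x2: nu = 7/3 > 0 -> no constraint.
  x3: nu = 3 > 0 -> no constraint.
  x4: nu = 1 > 0 -> no constraint.
No atom violates the condition. Therefore mu << nu.

yes


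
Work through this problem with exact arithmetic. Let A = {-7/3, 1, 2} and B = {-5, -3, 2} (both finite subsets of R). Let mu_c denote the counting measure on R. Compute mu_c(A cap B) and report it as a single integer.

Counting measure on a finite set equals cardinality. mu_c(A cap B) = |A cap B| (elements appearing in both).
Enumerating the elements of A that also lie in B gives 1 element(s).
So mu_c(A cap B) = 1.

1


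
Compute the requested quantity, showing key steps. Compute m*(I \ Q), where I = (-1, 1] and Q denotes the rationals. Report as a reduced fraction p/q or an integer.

The interval I = (-1, 1] has m(I) = 1 - (-1) = 2 (endpoints are measure-zero, so open/closed/half-open agree). Write I = (I cap Q) u (I \ Q). The rationals in I are countable, so m*(I cap Q) = 0 (cover each rational by intervals whose total length is arbitrarily small). By countable subadditivity m*(I) <= m*(I cap Q) + m*(I \ Q), hence m*(I \ Q) >= m(I) = 2. The reverse inequality m*(I \ Q) <= m*(I) = 2 is trivial since (I \ Q) is a subset of I. Therefore m*(I \ Q) = 2.

2


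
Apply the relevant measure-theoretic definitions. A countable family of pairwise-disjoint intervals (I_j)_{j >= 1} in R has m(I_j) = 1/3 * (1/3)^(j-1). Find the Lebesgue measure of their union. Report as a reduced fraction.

By countable additivity of the Lebesgue measure on pairwise disjoint measurable sets,
  m(union_{j >= 1} I_j) = sum_{j >= 1} m(I_j) = sum_{j >= 1} a * r^(j-1),
  with a = 1/3 and r = 1/3.
Since 0 < r = 1/3 < 1, the geometric series converges:
  sum_{j >= 1} a * r^(j-1) = a / (1 - r).
  = 1/3 / (1 - 1/3)
  = 1/3 / (2/3)
  = 1/2.

1/2


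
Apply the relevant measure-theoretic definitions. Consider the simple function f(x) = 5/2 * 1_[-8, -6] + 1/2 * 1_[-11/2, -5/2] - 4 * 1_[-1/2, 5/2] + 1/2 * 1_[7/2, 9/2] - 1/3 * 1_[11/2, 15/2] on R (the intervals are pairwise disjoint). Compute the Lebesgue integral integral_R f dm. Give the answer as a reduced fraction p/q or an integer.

For a simple function f = sum_i c_i * 1_{A_i} with disjoint A_i,
  integral f dm = sum_i c_i * m(A_i).
Lengths of the A_i:
  m(A_1) = -6 - (-8) = 2.
  m(A_2) = -5/2 - (-11/2) = 3.
  m(A_3) = 5/2 - (-1/2) = 3.
  m(A_4) = 9/2 - 7/2 = 1.
  m(A_5) = 15/2 - 11/2 = 2.
Contributions c_i * m(A_i):
  (5/2) * (2) = 5.
  (1/2) * (3) = 3/2.
  (-4) * (3) = -12.
  (1/2) * (1) = 1/2.
  (-1/3) * (2) = -2/3.
Total: 5 + 3/2 - 12 + 1/2 - 2/3 = -17/3.

-17/3


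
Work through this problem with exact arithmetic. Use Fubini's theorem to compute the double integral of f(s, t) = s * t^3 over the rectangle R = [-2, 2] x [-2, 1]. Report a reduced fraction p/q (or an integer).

f(s, t) is a tensor product of a function of s and a function of t, and both factors are bounded continuous (hence Lebesgue integrable) on the rectangle, so Fubini's theorem applies:
  integral_R f d(m x m) = (integral_a1^b1 s ds) * (integral_a2^b2 t^3 dt).
Inner integral in s: integral_{-2}^{2} s ds = (2^2 - (-2)^2)/2
  = 0.
Inner integral in t: integral_{-2}^{1} t^3 dt = (1^4 - (-2)^4)/4
  = -15/4.
Product: (0) * (-15/4) = 0.

0


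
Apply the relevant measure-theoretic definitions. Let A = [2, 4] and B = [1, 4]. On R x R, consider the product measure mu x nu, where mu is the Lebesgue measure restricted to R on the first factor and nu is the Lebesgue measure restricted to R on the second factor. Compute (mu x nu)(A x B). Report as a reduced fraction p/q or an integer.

For a measurable rectangle A x B, the product measure satisfies
  (mu x nu)(A x B) = mu(A) * nu(B).
  mu(A) = 2.
  nu(B) = 3.
  (mu x nu)(A x B) = 2 * 3 = 6.

6


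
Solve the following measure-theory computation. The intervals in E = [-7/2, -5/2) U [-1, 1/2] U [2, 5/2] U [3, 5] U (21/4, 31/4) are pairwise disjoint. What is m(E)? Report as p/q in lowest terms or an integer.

For pairwise disjoint intervals, m(union_i I_i) = sum_i m(I_i),
and m is invariant under swapping open/closed endpoints (single points have measure 0).
So m(E) = sum_i (b_i - a_i).
  I_1 has length -5/2 - (-7/2) = 1.
  I_2 has length 1/2 - (-1) = 3/2.
  I_3 has length 5/2 - 2 = 1/2.
  I_4 has length 5 - 3 = 2.
  I_5 has length 31/4 - 21/4 = 5/2.
Summing:
  m(E) = 1 + 3/2 + 1/2 + 2 + 5/2 = 15/2.

15/2


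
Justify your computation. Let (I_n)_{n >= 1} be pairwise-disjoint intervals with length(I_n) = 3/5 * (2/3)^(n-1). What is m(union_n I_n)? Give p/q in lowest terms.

By countable additivity of the Lebesgue measure on pairwise disjoint measurable sets,
  m(union_{n >= 1} I_n) = sum_{n >= 1} m(I_n) = sum_{n >= 1} a * r^(n-1),
  with a = 3/5 and r = 2/3.
Since 0 < r = 2/3 < 1, the geometric series converges:
  sum_{n >= 1} a * r^(n-1) = a / (1 - r).
  = 3/5 / (1 - 2/3)
  = 3/5 / (1/3)
  = 9/5.

9/5


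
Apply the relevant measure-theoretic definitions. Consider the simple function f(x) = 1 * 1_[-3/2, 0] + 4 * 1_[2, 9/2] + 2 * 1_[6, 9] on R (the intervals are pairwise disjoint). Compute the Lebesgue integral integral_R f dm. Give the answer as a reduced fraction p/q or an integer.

For a simple function f = sum_i c_i * 1_{A_i} with disjoint A_i,
  integral f dm = sum_i c_i * m(A_i).
Lengths of the A_i:
  m(A_1) = 0 - (-3/2) = 3/2.
  m(A_2) = 9/2 - 2 = 5/2.
  m(A_3) = 9 - 6 = 3.
Contributions c_i * m(A_i):
  (1) * (3/2) = 3/2.
  (4) * (5/2) = 10.
  (2) * (3) = 6.
Total: 3/2 + 10 + 6 = 35/2.

35/2


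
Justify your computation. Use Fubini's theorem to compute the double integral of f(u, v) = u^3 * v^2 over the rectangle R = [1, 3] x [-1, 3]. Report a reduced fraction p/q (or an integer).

f(u, v) is a tensor product of a function of u and a function of v, and both factors are bounded continuous (hence Lebesgue integrable) on the rectangle, so Fubini's theorem applies:
  integral_R f d(m x m) = (integral_a1^b1 u^3 du) * (integral_a2^b2 v^2 dv).
Inner integral in u: integral_{1}^{3} u^3 du = (3^4 - 1^4)/4
  = 20.
Inner integral in v: integral_{-1}^{3} v^2 dv = (3^3 - (-1)^3)/3
  = 28/3.
Product: (20) * (28/3) = 560/3.

560/3


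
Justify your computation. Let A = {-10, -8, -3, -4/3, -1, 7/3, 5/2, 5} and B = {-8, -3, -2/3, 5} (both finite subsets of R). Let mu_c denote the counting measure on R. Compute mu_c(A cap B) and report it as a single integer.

Counting measure on a finite set equals cardinality. mu_c(A cap B) = |A cap B| (elements appearing in both).
Enumerating the elements of A that also lie in B gives 3 element(s).
So mu_c(A cap B) = 3.

3


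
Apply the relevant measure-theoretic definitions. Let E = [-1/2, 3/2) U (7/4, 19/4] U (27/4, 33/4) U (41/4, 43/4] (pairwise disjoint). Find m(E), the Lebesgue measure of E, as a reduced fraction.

For pairwise disjoint intervals, m(union_i I_i) = sum_i m(I_i),
and m is invariant under swapping open/closed endpoints (single points have measure 0).
So m(E) = sum_i (b_i - a_i).
  I_1 has length 3/2 - (-1/2) = 2.
  I_2 has length 19/4 - 7/4 = 3.
  I_3 has length 33/4 - 27/4 = 3/2.
  I_4 has length 43/4 - 41/4 = 1/2.
Summing:
  m(E) = 2 + 3 + 3/2 + 1/2 = 7.

7


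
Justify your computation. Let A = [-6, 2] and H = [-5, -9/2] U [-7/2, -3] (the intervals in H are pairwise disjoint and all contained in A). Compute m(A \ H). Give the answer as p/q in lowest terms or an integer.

The ambient interval has length m(A) = 2 - (-6) = 8.
Since the holes are disjoint and sit inside A, by finite additivity
  m(H) = sum_i (b_i - a_i), and m(A \ H) = m(A) - m(H).
Computing the hole measures:
  m(H_1) = -9/2 - (-5) = 1/2.
  m(H_2) = -3 - (-7/2) = 1/2.
Summed: m(H) = 1/2 + 1/2 = 1.
So m(A \ H) = 8 - 1 = 7.

7


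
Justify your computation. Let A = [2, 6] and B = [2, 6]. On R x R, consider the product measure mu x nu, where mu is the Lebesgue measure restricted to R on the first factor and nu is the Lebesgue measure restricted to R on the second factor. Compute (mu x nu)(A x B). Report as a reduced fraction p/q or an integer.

For a measurable rectangle A x B, the product measure satisfies
  (mu x nu)(A x B) = mu(A) * nu(B).
  mu(A) = 4.
  nu(B) = 4.
  (mu x nu)(A x B) = 4 * 4 = 16.

16


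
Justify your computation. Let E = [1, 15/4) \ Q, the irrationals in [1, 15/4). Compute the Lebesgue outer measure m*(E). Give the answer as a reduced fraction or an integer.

The interval I = [1, 15/4) has m(I) = 15/4 - 1 = 11/4 (endpoints are measure-zero, so open/closed/half-open agree). Write I = (I cap Q) u (I \ Q). The rationals in I are countable, so m*(I cap Q) = 0 (cover each rational by intervals whose total length is arbitrarily small). By countable subadditivity m*(I) <= m*(I cap Q) + m*(I \ Q), hence m*(I \ Q) >= m(I) = 11/4. The reverse inequality m*(I \ Q) <= m*(I) = 11/4 is trivial since (I \ Q) is a subset of I. Therefore m*(I \ Q) = 11/4.

11/4


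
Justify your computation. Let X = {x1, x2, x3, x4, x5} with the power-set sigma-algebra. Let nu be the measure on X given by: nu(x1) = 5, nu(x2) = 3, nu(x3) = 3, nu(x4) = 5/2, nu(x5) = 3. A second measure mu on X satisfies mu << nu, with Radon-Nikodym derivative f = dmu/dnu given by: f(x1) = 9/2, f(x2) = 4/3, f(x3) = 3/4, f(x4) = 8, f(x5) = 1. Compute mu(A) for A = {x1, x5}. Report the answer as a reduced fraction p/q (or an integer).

By the defining property of the Radon-Nikodym derivative, for every measurable set A,
  mu(A) = integral_A f dnu.
Since nu is a discrete measure concentrated on the atoms of X, the integral over A reduces to the sum
  mu(A) = sum_{x in A} f(x) * nu({x}).
Computing each term:
  x1: f(x1) * nu(x1) = 9/2 * 5 = 45/2.
  x5: f(x5) * nu(x5) = 1 * 3 = 3.
Summing: mu(A) = 45/2 + 3 = 51/2.

51/2


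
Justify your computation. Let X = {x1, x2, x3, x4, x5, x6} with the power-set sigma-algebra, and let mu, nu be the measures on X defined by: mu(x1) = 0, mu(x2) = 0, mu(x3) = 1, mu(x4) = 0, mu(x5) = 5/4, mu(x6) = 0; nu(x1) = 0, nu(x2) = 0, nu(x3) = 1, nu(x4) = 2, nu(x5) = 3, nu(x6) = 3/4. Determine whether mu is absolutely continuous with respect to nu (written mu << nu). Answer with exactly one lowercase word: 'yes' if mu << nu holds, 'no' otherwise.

mu << nu means: every nu-null measurable set is also mu-null; equivalently, for every atom x, if nu({x}) = 0 then mu({x}) = 0.
Checking each atom:
  x1: nu = 0, mu = 0 -> consistent with mu << nu.
  x2: nu = 0, mu = 0 -> consistent with mu << nu.
  x3: nu = 1 > 0 -> no constraint.
  x4: nu = 2 > 0 -> no constraint.
  x5: nu = 3 > 0 -> no constraint.
  x6: nu = 3/4 > 0 -> no constraint.
No atom violates the condition. Therefore mu << nu.

yes


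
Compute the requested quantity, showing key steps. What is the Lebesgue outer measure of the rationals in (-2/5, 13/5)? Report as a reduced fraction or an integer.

E = Q cap (-2/5, 13/5) is a subset of Q, which is countable. Enumerate Q = {q_1, q_2, ...}; for any eps > 0, cover q_k by the open interval (q_k - eps/2^(k+1), q_k + eps/2^(k+1)), of length eps/2^k. The total cover length is sum_{k>=1} eps/2^k = eps. Hence m*(E) <= m*(Q) <= eps for every eps > 0, and since outer measure is non-negative, m*(E) = 0.

0


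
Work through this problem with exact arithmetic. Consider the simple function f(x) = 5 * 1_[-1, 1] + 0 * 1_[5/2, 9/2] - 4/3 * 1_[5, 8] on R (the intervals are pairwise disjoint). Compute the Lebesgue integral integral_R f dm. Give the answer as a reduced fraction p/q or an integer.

For a simple function f = sum_i c_i * 1_{A_i} with disjoint A_i,
  integral f dm = sum_i c_i * m(A_i).
Lengths of the A_i:
  m(A_1) = 1 - (-1) = 2.
  m(A_2) = 9/2 - 5/2 = 2.
  m(A_3) = 8 - 5 = 3.
Contributions c_i * m(A_i):
  (5) * (2) = 10.
  (0) * (2) = 0.
  (-4/3) * (3) = -4.
Total: 10 + 0 - 4 = 6.

6


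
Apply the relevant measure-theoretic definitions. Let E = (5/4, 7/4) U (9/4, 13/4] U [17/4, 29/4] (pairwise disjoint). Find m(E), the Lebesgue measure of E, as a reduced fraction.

For pairwise disjoint intervals, m(union_i I_i) = sum_i m(I_i),
and m is invariant under swapping open/closed endpoints (single points have measure 0).
So m(E) = sum_i (b_i - a_i).
  I_1 has length 7/4 - 5/4 = 1/2.
  I_2 has length 13/4 - 9/4 = 1.
  I_3 has length 29/4 - 17/4 = 3.
Summing:
  m(E) = 1/2 + 1 + 3 = 9/2.

9/2


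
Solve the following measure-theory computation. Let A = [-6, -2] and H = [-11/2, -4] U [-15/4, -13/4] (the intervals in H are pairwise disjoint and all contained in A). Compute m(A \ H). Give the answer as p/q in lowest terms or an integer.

The ambient interval has length m(A) = -2 - (-6) = 4.
Since the holes are disjoint and sit inside A, by finite additivity
  m(H) = sum_i (b_i - a_i), and m(A \ H) = m(A) - m(H).
Computing the hole measures:
  m(H_1) = -4 - (-11/2) = 3/2.
  m(H_2) = -13/4 - (-15/4) = 1/2.
Summed: m(H) = 3/2 + 1/2 = 2.
So m(A \ H) = 4 - 2 = 2.

2


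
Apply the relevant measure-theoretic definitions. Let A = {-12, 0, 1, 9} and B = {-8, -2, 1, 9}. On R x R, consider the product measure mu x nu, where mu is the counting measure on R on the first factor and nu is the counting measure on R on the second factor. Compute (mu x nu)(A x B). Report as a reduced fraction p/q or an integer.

For a measurable rectangle A x B, the product measure satisfies
  (mu x nu)(A x B) = mu(A) * nu(B).
  mu(A) = 4.
  nu(B) = 4.
  (mu x nu)(A x B) = 4 * 4 = 16.

16


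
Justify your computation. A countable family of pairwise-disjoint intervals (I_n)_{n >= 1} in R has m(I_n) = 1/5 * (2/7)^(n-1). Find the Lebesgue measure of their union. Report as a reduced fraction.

By countable additivity of the Lebesgue measure on pairwise disjoint measurable sets,
  m(union_{n >= 1} I_n) = sum_{n >= 1} m(I_n) = sum_{n >= 1} a * r^(n-1),
  with a = 1/5 and r = 2/7.
Since 0 < r = 2/7 < 1, the geometric series converges:
  sum_{n >= 1} a * r^(n-1) = a / (1 - r).
  = 1/5 / (1 - 2/7)
  = 1/5 / (5/7)
  = 7/25.

7/25


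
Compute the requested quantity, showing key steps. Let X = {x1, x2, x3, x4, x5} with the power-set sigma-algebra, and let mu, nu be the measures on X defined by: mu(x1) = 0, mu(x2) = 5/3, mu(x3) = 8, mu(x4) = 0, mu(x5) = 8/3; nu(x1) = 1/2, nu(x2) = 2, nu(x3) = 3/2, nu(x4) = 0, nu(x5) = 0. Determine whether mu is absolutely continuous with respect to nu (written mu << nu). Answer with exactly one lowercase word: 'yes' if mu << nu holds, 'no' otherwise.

mu << nu means: every nu-null measurable set is also mu-null; equivalently, for every atom x, if nu({x}) = 0 then mu({x}) = 0.
Checking each atom:
  x1: nu = 1/2 > 0 -> no constraint.
  x2: nu = 2 > 0 -> no constraint.
  x3: nu = 3/2 > 0 -> no constraint.
  x4: nu = 0, mu = 0 -> consistent with mu << nu.
  x5: nu = 0, mu = 8/3 > 0 -> violates mu << nu.
The atom(s) x5 violate the condition (nu = 0 but mu > 0). Therefore mu is NOT absolutely continuous w.r.t. nu.

no


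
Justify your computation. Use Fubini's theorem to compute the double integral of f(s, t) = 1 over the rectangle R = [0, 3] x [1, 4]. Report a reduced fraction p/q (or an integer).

f(s, t) is a tensor product of a function of s and a function of t, and both factors are bounded continuous (hence Lebesgue integrable) on the rectangle, so Fubini's theorem applies:
  integral_R f d(m x m) = (integral_a1^b1 1 ds) * (integral_a2^b2 1 dt).
Inner integral in s: integral_{0}^{3} 1 ds = (3^1 - 0^1)/1
  = 3.
Inner integral in t: integral_{1}^{4} 1 dt = (4^1 - 1^1)/1
  = 3.
Product: (3) * (3) = 9.

9


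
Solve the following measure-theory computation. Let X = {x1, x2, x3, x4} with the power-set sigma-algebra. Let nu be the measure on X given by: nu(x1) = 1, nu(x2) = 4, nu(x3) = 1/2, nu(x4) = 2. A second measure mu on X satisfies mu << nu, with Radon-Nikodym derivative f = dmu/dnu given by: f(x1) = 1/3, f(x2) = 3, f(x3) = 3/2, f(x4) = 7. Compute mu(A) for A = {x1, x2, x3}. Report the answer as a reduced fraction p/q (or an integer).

By the defining property of the Radon-Nikodym derivative, for every measurable set A,
  mu(A) = integral_A f dnu.
Since nu is a discrete measure concentrated on the atoms of X, the integral over A reduces to the sum
  mu(A) = sum_{x in A} f(x) * nu({x}).
Computing each term:
  x1: f(x1) * nu(x1) = 1/3 * 1 = 1/3.
  x2: f(x2) * nu(x2) = 3 * 4 = 12.
  x3: f(x3) * nu(x3) = 3/2 * 1/2 = 3/4.
Summing: mu(A) = 1/3 + 12 + 3/4 = 157/12.

157/12


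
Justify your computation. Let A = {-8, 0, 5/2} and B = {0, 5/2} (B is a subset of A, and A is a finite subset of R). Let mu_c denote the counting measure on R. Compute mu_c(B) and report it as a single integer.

Counting measure assigns mu_c(E) = |E| (number of elements) when E is finite.
B has 2 element(s), so mu_c(B) = 2.

2


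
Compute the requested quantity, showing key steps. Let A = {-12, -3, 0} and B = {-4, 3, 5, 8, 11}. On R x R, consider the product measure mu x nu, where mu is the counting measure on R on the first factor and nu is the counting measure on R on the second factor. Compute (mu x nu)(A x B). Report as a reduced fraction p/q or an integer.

For a measurable rectangle A x B, the product measure satisfies
  (mu x nu)(A x B) = mu(A) * nu(B).
  mu(A) = 3.
  nu(B) = 5.
  (mu x nu)(A x B) = 3 * 5 = 15.

15


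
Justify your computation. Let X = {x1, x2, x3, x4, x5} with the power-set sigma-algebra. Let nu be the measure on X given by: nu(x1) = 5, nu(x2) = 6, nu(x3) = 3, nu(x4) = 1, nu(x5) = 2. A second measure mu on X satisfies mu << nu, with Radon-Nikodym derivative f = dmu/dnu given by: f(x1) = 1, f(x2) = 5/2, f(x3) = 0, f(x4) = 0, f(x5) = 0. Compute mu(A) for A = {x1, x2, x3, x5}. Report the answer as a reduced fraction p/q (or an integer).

By the defining property of the Radon-Nikodym derivative, for every measurable set A,
  mu(A) = integral_A f dnu.
Since nu is a discrete measure concentrated on the atoms of X, the integral over A reduces to the sum
  mu(A) = sum_{x in A} f(x) * nu({x}).
Computing each term:
  x1: f(x1) * nu(x1) = 1 * 5 = 5.
  x2: f(x2) * nu(x2) = 5/2 * 6 = 15.
  x3: f(x3) * nu(x3) = 0 * 3 = 0.
  x5: f(x5) * nu(x5) = 0 * 2 = 0.
Summing: mu(A) = 5 + 15 + 0 + 0 = 20.

20


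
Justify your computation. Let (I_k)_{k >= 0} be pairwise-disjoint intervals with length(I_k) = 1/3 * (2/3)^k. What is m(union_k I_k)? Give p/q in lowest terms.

By countable additivity of the Lebesgue measure on pairwise disjoint measurable sets,
  m(union_{k >= 0} I_k) = sum_{k >= 0} m(I_k) = sum_{k >= 0} a * r^k,
  with a = 1/3 and r = 2/3.
Since 0 < r = 2/3 < 1, the geometric series converges:
  sum_{k >= 0} a * r^k = a / (1 - r).
  = 1/3 / (1 - 2/3)
  = 1/3 / (1/3)
  = 1.

1


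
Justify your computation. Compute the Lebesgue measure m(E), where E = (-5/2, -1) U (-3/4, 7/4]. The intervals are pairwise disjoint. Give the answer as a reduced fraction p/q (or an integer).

For pairwise disjoint intervals, m(union_i I_i) = sum_i m(I_i),
and m is invariant under swapping open/closed endpoints (single points have measure 0).
So m(E) = sum_i (b_i - a_i).
  I_1 has length -1 - (-5/2) = 3/2.
  I_2 has length 7/4 - (-3/4) = 5/2.
Summing:
  m(E) = 3/2 + 5/2 = 4.

4


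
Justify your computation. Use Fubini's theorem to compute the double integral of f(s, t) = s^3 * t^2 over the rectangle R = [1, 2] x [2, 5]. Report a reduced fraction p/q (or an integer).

f(s, t) is a tensor product of a function of s and a function of t, and both factors are bounded continuous (hence Lebesgue integrable) on the rectangle, so Fubini's theorem applies:
  integral_R f d(m x m) = (integral_a1^b1 s^3 ds) * (integral_a2^b2 t^2 dt).
Inner integral in s: integral_{1}^{2} s^3 ds = (2^4 - 1^4)/4
  = 15/4.
Inner integral in t: integral_{2}^{5} t^2 dt = (5^3 - 2^3)/3
  = 39.
Product: (15/4) * (39) = 585/4.

585/4


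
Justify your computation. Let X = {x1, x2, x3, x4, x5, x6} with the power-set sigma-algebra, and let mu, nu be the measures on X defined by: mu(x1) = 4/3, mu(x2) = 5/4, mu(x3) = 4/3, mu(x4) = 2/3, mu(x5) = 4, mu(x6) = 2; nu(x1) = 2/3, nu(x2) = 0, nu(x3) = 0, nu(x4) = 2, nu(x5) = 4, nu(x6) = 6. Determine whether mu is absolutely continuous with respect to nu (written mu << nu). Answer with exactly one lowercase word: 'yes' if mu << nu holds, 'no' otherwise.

mu << nu means: every nu-null measurable set is also mu-null; equivalently, for every atom x, if nu({x}) = 0 then mu({x}) = 0.
Checking each atom:
  x1: nu = 2/3 > 0 -> no constraint.
  x2: nu = 0, mu = 5/4 > 0 -> violates mu << nu.
  x3: nu = 0, mu = 4/3 > 0 -> violates mu << nu.
  x4: nu = 2 > 0 -> no constraint.
  x5: nu = 4 > 0 -> no constraint.
  x6: nu = 6 > 0 -> no constraint.
The atom(s) x2, x3 violate the condition (nu = 0 but mu > 0). Therefore mu is NOT absolutely continuous w.r.t. nu.

no


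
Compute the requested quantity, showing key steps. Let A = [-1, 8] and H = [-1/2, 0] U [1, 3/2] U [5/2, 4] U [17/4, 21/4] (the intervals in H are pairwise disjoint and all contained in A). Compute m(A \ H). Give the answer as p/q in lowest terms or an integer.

The ambient interval has length m(A) = 8 - (-1) = 9.
Since the holes are disjoint and sit inside A, by finite additivity
  m(H) = sum_i (b_i - a_i), and m(A \ H) = m(A) - m(H).
Computing the hole measures:
  m(H_1) = 0 - (-1/2) = 1/2.
  m(H_2) = 3/2 - 1 = 1/2.
  m(H_3) = 4 - 5/2 = 3/2.
  m(H_4) = 21/4 - 17/4 = 1.
Summed: m(H) = 1/2 + 1/2 + 3/2 + 1 = 7/2.
So m(A \ H) = 9 - 7/2 = 11/2.

11/2


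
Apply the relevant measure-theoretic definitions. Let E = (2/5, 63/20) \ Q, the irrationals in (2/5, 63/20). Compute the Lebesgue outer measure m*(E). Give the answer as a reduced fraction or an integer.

The interval I = (2/5, 63/20) has m(I) = 63/20 - 2/5 = 11/4 (endpoints are measure-zero, so open/closed/half-open agree). Write I = (I cap Q) u (I \ Q). The rationals in I are countable, so m*(I cap Q) = 0 (cover each rational by intervals whose total length is arbitrarily small). By countable subadditivity m*(I) <= m*(I cap Q) + m*(I \ Q), hence m*(I \ Q) >= m(I) = 11/4. The reverse inequality m*(I \ Q) <= m*(I) = 11/4 is trivial since (I \ Q) is a subset of I. Therefore m*(I \ Q) = 11/4.

11/4


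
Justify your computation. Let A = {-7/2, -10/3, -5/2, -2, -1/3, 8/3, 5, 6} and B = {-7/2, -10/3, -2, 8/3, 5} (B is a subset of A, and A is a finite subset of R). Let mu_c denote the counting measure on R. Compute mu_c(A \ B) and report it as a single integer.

Counting measure assigns mu_c(E) = |E| (number of elements) when E is finite. For B subset A, A \ B is the set of elements of A not in B, so |A \ B| = |A| - |B|.
|A| = 8, |B| = 5, so mu_c(A \ B) = 8 - 5 = 3.

3


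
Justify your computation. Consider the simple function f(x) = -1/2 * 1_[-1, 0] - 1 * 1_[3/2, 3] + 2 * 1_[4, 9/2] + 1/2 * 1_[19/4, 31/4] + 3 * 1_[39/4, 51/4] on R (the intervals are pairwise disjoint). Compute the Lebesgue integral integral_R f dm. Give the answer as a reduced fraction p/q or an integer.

For a simple function f = sum_i c_i * 1_{A_i} with disjoint A_i,
  integral f dm = sum_i c_i * m(A_i).
Lengths of the A_i:
  m(A_1) = 0 - (-1) = 1.
  m(A_2) = 3 - 3/2 = 3/2.
  m(A_3) = 9/2 - 4 = 1/2.
  m(A_4) = 31/4 - 19/4 = 3.
  m(A_5) = 51/4 - 39/4 = 3.
Contributions c_i * m(A_i):
  (-1/2) * (1) = -1/2.
  (-1) * (3/2) = -3/2.
  (2) * (1/2) = 1.
  (1/2) * (3) = 3/2.
  (3) * (3) = 9.
Total: -1/2 - 3/2 + 1 + 3/2 + 9 = 19/2.

19/2


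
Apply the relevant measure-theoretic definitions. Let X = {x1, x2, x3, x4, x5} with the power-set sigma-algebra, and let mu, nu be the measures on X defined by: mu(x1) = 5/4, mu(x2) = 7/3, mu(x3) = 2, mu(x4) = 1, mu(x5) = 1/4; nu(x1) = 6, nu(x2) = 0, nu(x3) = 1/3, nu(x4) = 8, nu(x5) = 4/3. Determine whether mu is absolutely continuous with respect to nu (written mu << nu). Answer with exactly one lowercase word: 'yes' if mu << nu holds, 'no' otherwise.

mu << nu means: every nu-null measurable set is also mu-null; equivalently, for every atom x, if nu({x}) = 0 then mu({x}) = 0.
Checking each atom:
  x1: nu = 6 > 0 -> no constraint.
  x2: nu = 0, mu = 7/3 > 0 -> violates mu << nu.
  x3: nu = 1/3 > 0 -> no constraint.
  x4: nu = 8 > 0 -> no constraint.
  x5: nu = 4/3 > 0 -> no constraint.
The atom(s) x2 violate the condition (nu = 0 but mu > 0). Therefore mu is NOT absolutely continuous w.r.t. nu.

no


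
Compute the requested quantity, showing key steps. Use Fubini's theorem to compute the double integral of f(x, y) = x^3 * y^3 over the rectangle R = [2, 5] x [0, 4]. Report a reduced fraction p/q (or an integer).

f(x, y) is a tensor product of a function of x and a function of y, and both factors are bounded continuous (hence Lebesgue integrable) on the rectangle, so Fubini's theorem applies:
  integral_R f d(m x m) = (integral_a1^b1 x^3 dx) * (integral_a2^b2 y^3 dy).
Inner integral in x: integral_{2}^{5} x^3 dx = (5^4 - 2^4)/4
  = 609/4.
Inner integral in y: integral_{0}^{4} y^3 dy = (4^4 - 0^4)/4
  = 64.
Product: (609/4) * (64) = 9744.

9744


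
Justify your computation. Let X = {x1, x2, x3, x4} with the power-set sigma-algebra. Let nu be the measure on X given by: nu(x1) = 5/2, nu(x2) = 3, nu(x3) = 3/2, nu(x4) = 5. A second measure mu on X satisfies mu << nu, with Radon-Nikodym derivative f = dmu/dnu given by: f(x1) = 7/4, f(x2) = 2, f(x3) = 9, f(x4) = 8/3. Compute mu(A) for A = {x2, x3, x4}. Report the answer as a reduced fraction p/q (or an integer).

By the defining property of the Radon-Nikodym derivative, for every measurable set A,
  mu(A) = integral_A f dnu.
Since nu is a discrete measure concentrated on the atoms of X, the integral over A reduces to the sum
  mu(A) = sum_{x in A} f(x) * nu({x}).
Computing each term:
  x2: f(x2) * nu(x2) = 2 * 3 = 6.
  x3: f(x3) * nu(x3) = 9 * 3/2 = 27/2.
  x4: f(x4) * nu(x4) = 8/3 * 5 = 40/3.
Summing: mu(A) = 6 + 27/2 + 40/3 = 197/6.

197/6


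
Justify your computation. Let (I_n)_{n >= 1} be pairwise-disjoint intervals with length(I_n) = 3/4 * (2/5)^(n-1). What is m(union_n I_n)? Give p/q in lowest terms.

By countable additivity of the Lebesgue measure on pairwise disjoint measurable sets,
  m(union_{n >= 1} I_n) = sum_{n >= 1} m(I_n) = sum_{n >= 1} a * r^(n-1),
  with a = 3/4 and r = 2/5.
Since 0 < r = 2/5 < 1, the geometric series converges:
  sum_{n >= 1} a * r^(n-1) = a / (1 - r).
  = 3/4 / (1 - 2/5)
  = 3/4 / (3/5)
  = 5/4.

5/4


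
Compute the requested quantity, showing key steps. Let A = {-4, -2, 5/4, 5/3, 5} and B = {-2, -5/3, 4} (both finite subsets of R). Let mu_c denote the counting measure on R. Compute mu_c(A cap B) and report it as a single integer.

Counting measure on a finite set equals cardinality. mu_c(A cap B) = |A cap B| (elements appearing in both).
Enumerating the elements of A that also lie in B gives 1 element(s).
So mu_c(A cap B) = 1.

1


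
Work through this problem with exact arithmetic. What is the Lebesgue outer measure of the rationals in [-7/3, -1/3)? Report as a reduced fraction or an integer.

E = Q cap [-7/3, -1/3) is a subset of Q, which is countable. Enumerate Q = {q_1, q_2, ...}; for any eps > 0, cover q_k by the open interval (q_k - eps/2^(k+1), q_k + eps/2^(k+1)), of length eps/2^k. The total cover length is sum_{k>=1} eps/2^k = eps. Hence m*(E) <= m*(Q) <= eps for every eps > 0, and since outer measure is non-negative, m*(E) = 0.

0


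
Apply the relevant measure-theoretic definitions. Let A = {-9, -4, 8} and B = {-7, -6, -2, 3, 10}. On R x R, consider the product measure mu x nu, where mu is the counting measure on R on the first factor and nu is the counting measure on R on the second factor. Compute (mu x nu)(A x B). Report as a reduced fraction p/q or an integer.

For a measurable rectangle A x B, the product measure satisfies
  (mu x nu)(A x B) = mu(A) * nu(B).
  mu(A) = 3.
  nu(B) = 5.
  (mu x nu)(A x B) = 3 * 5 = 15.

15


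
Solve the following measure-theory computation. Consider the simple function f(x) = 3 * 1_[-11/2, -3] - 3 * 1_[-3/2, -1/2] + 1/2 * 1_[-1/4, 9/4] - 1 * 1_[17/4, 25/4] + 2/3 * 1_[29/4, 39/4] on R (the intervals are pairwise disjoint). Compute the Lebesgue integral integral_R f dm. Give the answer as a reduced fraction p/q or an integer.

For a simple function f = sum_i c_i * 1_{A_i} with disjoint A_i,
  integral f dm = sum_i c_i * m(A_i).
Lengths of the A_i:
  m(A_1) = -3 - (-11/2) = 5/2.
  m(A_2) = -1/2 - (-3/2) = 1.
  m(A_3) = 9/4 - (-1/4) = 5/2.
  m(A_4) = 25/4 - 17/4 = 2.
  m(A_5) = 39/4 - 29/4 = 5/2.
Contributions c_i * m(A_i):
  (3) * (5/2) = 15/2.
  (-3) * (1) = -3.
  (1/2) * (5/2) = 5/4.
  (-1) * (2) = -2.
  (2/3) * (5/2) = 5/3.
Total: 15/2 - 3 + 5/4 - 2 + 5/3 = 65/12.

65/12


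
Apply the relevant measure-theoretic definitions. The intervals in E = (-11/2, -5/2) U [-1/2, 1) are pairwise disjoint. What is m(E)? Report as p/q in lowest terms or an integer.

For pairwise disjoint intervals, m(union_i I_i) = sum_i m(I_i),
and m is invariant under swapping open/closed endpoints (single points have measure 0).
So m(E) = sum_i (b_i - a_i).
  I_1 has length -5/2 - (-11/2) = 3.
  I_2 has length 1 - (-1/2) = 3/2.
Summing:
  m(E) = 3 + 3/2 = 9/2.

9/2


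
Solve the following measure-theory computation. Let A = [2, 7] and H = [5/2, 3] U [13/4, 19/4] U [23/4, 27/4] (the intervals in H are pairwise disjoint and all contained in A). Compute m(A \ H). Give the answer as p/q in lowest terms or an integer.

The ambient interval has length m(A) = 7 - 2 = 5.
Since the holes are disjoint and sit inside A, by finite additivity
  m(H) = sum_i (b_i - a_i), and m(A \ H) = m(A) - m(H).
Computing the hole measures:
  m(H_1) = 3 - 5/2 = 1/2.
  m(H_2) = 19/4 - 13/4 = 3/2.
  m(H_3) = 27/4 - 23/4 = 1.
Summed: m(H) = 1/2 + 3/2 + 1 = 3.
So m(A \ H) = 5 - 3 = 2.

2


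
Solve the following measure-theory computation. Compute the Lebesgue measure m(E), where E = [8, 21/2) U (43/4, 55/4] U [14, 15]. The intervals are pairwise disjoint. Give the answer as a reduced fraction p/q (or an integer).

For pairwise disjoint intervals, m(union_i I_i) = sum_i m(I_i),
and m is invariant under swapping open/closed endpoints (single points have measure 0).
So m(E) = sum_i (b_i - a_i).
  I_1 has length 21/2 - 8 = 5/2.
  I_2 has length 55/4 - 43/4 = 3.
  I_3 has length 15 - 14 = 1.
Summing:
  m(E) = 5/2 + 3 + 1 = 13/2.

13/2


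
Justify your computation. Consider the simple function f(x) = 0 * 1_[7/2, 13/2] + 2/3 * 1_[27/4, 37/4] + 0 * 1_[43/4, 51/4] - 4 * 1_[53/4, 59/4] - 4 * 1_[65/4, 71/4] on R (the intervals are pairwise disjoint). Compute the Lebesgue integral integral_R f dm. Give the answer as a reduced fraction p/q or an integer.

For a simple function f = sum_i c_i * 1_{A_i} with disjoint A_i,
  integral f dm = sum_i c_i * m(A_i).
Lengths of the A_i:
  m(A_1) = 13/2 - 7/2 = 3.
  m(A_2) = 37/4 - 27/4 = 5/2.
  m(A_3) = 51/4 - 43/4 = 2.
  m(A_4) = 59/4 - 53/4 = 3/2.
  m(A_5) = 71/4 - 65/4 = 3/2.
Contributions c_i * m(A_i):
  (0) * (3) = 0.
  (2/3) * (5/2) = 5/3.
  (0) * (2) = 0.
  (-4) * (3/2) = -6.
  (-4) * (3/2) = -6.
Total: 0 + 5/3 + 0 - 6 - 6 = -31/3.

-31/3


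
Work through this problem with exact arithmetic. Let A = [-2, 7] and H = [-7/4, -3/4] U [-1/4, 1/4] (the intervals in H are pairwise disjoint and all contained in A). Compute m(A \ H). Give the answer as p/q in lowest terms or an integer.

The ambient interval has length m(A) = 7 - (-2) = 9.
Since the holes are disjoint and sit inside A, by finite additivity
  m(H) = sum_i (b_i - a_i), and m(A \ H) = m(A) - m(H).
Computing the hole measures:
  m(H_1) = -3/4 - (-7/4) = 1.
  m(H_2) = 1/4 - (-1/4) = 1/2.
Summed: m(H) = 1 + 1/2 = 3/2.
So m(A \ H) = 9 - 3/2 = 15/2.

15/2


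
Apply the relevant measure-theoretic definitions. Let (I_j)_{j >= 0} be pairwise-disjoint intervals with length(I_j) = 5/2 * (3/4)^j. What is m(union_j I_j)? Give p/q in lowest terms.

By countable additivity of the Lebesgue measure on pairwise disjoint measurable sets,
  m(union_{j >= 0} I_j) = sum_{j >= 0} m(I_j) = sum_{j >= 0} a * r^j,
  with a = 5/2 and r = 3/4.
Since 0 < r = 3/4 < 1, the geometric series converges:
  sum_{j >= 0} a * r^j = a / (1 - r).
  = 5/2 / (1 - 3/4)
  = 5/2 / (1/4)
  = 10.

10


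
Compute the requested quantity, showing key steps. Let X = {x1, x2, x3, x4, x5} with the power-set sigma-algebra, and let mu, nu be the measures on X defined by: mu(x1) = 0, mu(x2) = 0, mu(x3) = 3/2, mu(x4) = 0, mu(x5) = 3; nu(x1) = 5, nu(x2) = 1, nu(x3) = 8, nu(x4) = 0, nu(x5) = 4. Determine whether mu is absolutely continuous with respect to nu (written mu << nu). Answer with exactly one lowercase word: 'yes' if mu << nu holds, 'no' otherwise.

mu << nu means: every nu-null measurable set is also mu-null; equivalently, for every atom x, if nu({x}) = 0 then mu({x}) = 0.
Checking each atom:
  x1: nu = 5 > 0 -> no constraint.
  x2: nu = 1 > 0 -> no constraint.
  x3: nu = 8 > 0 -> no constraint.
  x4: nu = 0, mu = 0 -> consistent with mu << nu.
  x5: nu = 4 > 0 -> no constraint.
No atom violates the condition. Therefore mu << nu.

yes


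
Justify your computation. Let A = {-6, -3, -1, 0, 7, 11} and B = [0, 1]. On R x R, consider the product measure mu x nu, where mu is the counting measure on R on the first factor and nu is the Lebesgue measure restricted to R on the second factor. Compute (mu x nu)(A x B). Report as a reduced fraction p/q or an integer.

For a measurable rectangle A x B, the product measure satisfies
  (mu x nu)(A x B) = mu(A) * nu(B).
  mu(A) = 6.
  nu(B) = 1.
  (mu x nu)(A x B) = 6 * 1 = 6.

6


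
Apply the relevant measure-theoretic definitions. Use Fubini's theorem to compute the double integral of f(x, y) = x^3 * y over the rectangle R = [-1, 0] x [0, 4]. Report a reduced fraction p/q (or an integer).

f(x, y) is a tensor product of a function of x and a function of y, and both factors are bounded continuous (hence Lebesgue integrable) on the rectangle, so Fubini's theorem applies:
  integral_R f d(m x m) = (integral_a1^b1 x^3 dx) * (integral_a2^b2 y dy).
Inner integral in x: integral_{-1}^{0} x^3 dx = (0^4 - (-1)^4)/4
  = -1/4.
Inner integral in y: integral_{0}^{4} y dy = (4^2 - 0^2)/2
  = 8.
Product: (-1/4) * (8) = -2.

-2


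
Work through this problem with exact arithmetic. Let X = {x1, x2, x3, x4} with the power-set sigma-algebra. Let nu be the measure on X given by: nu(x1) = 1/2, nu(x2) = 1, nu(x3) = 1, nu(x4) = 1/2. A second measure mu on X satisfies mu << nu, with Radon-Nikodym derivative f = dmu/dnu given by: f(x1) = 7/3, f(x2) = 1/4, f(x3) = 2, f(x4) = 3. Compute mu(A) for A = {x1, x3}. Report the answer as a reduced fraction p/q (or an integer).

By the defining property of the Radon-Nikodym derivative, for every measurable set A,
  mu(A) = integral_A f dnu.
Since nu is a discrete measure concentrated on the atoms of X, the integral over A reduces to the sum
  mu(A) = sum_{x in A} f(x) * nu({x}).
Computing each term:
  x1: f(x1) * nu(x1) = 7/3 * 1/2 = 7/6.
  x3: f(x3) * nu(x3) = 2 * 1 = 2.
Summing: mu(A) = 7/6 + 2 = 19/6.

19/6


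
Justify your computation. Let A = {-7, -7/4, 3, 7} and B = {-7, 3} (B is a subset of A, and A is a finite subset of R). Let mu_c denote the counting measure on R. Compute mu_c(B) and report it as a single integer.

Counting measure assigns mu_c(E) = |E| (number of elements) when E is finite.
B has 2 element(s), so mu_c(B) = 2.

2


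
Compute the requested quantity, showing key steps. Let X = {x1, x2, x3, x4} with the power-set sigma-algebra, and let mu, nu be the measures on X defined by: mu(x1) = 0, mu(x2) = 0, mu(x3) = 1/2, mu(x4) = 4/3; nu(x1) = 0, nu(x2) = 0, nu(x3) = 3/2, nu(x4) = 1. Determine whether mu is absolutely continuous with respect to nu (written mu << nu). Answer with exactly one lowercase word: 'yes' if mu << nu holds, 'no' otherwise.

mu << nu means: every nu-null measurable set is also mu-null; equivalently, for every atom x, if nu({x}) = 0 then mu({x}) = 0.
Checking each atom:
  x1: nu = 0, mu = 0 -> consistent with mu << nu.
  x2: nu = 0, mu = 0 -> consistent with mu << nu.
  x3: nu = 3/2 > 0 -> no constraint.
  x4: nu = 1 > 0 -> no constraint.
No atom violates the condition. Therefore mu << nu.

yes


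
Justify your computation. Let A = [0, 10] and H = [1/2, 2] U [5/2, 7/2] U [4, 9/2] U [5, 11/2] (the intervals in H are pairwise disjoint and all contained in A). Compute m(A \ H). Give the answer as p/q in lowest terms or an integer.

The ambient interval has length m(A) = 10 - 0 = 10.
Since the holes are disjoint and sit inside A, by finite additivity
  m(H) = sum_i (b_i - a_i), and m(A \ H) = m(A) - m(H).
Computing the hole measures:
  m(H_1) = 2 - 1/2 = 3/2.
  m(H_2) = 7/2 - 5/2 = 1.
  m(H_3) = 9/2 - 4 = 1/2.
  m(H_4) = 11/2 - 5 = 1/2.
Summed: m(H) = 3/2 + 1 + 1/2 + 1/2 = 7/2.
So m(A \ H) = 10 - 7/2 = 13/2.

13/2


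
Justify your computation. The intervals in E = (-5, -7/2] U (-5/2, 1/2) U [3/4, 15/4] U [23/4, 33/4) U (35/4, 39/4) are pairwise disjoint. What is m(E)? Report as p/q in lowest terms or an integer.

For pairwise disjoint intervals, m(union_i I_i) = sum_i m(I_i),
and m is invariant under swapping open/closed endpoints (single points have measure 0).
So m(E) = sum_i (b_i - a_i).
  I_1 has length -7/2 - (-5) = 3/2.
  I_2 has length 1/2 - (-5/2) = 3.
  I_3 has length 15/4 - 3/4 = 3.
  I_4 has length 33/4 - 23/4 = 5/2.
  I_5 has length 39/4 - 35/4 = 1.
Summing:
  m(E) = 3/2 + 3 + 3 + 5/2 + 1 = 11.

11


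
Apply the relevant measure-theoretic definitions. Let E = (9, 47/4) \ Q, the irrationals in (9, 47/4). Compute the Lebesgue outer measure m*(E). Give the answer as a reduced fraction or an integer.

The interval I = (9, 47/4) has m(I) = 47/4 - 9 = 11/4 (endpoints are measure-zero, so open/closed/half-open agree). Write I = (I cap Q) u (I \ Q). The rationals in I are countable, so m*(I cap Q) = 0 (cover each rational by intervals whose total length is arbitrarily small). By countable subadditivity m*(I) <= m*(I cap Q) + m*(I \ Q), hence m*(I \ Q) >= m(I) = 11/4. The reverse inequality m*(I \ Q) <= m*(I) = 11/4 is trivial since (I \ Q) is a subset of I. Therefore m*(I \ Q) = 11/4.

11/4


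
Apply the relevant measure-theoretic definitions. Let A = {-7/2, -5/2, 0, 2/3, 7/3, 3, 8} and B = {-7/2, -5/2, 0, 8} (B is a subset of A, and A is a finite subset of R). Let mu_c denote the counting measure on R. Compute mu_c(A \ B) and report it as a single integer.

Counting measure assigns mu_c(E) = |E| (number of elements) when E is finite. For B subset A, A \ B is the set of elements of A not in B, so |A \ B| = |A| - |B|.
|A| = 7, |B| = 4, so mu_c(A \ B) = 7 - 4 = 3.

3
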